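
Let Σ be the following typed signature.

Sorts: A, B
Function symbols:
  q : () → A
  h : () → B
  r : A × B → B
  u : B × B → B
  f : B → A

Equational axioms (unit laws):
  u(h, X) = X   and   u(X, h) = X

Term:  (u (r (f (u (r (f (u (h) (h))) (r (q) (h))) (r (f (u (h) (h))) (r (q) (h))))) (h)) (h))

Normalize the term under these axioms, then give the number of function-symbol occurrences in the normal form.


1. (u (r (f (u (r (f (u (h) (h))) (r (q) (h))) (r (f (u (h) (h))) (r (q) (h))))) (h)) (h))  →  (r (f (u (r (f (u (h) (h))) (r (q) (h))) (r (f (u (h) (h))) (r (q) (h))))) (h))
2. (r (f (u (r (f (u (h) (h))) (r (q) (h))) (r (f (u (h) (h))) (r (q) (h))))) (h))  →  (r (f (u (r (f (h)) (r (q) (h))) (r (f (u (h) (h))) (r (q) (h))))) (h))
3. (r (f (u (r (f (h)) (r (q) (h))) (r (f (u (h) (h))) (r (q) (h))))) (h))  →  (r (f (u (r (f (h)) (r (q) (h))) (r (f (h)) (r (q) (h))))) (h))
normal form: (r (f (u (r (f (h)) (r (q) (h))) (r (f (h)) (r (q) (h))))) (h))

size = 16


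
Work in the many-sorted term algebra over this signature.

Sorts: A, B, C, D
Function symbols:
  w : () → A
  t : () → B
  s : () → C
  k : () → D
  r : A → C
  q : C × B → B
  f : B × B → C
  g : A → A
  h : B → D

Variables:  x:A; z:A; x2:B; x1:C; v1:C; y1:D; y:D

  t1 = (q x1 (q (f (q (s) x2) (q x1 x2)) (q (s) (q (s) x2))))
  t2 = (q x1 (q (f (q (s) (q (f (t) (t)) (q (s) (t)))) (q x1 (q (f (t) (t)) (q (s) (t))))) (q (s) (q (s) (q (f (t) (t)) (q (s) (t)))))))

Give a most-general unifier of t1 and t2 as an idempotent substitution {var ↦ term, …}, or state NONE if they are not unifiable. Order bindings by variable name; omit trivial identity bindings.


{x2 ↦ (q (f (t) (t)) (q (s) (t)))}


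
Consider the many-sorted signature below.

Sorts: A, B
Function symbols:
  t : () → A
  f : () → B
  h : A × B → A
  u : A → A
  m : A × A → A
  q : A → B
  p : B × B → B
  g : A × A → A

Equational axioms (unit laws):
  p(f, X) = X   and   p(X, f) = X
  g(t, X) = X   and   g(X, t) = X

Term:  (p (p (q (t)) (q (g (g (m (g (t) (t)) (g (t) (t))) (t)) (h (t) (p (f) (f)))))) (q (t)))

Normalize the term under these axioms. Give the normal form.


normal form = (p (p (q (t)) (q (g (m (t) (t)) (h (t) (f))))) (q (t)))

1. (p (p (q (t)) (q (g (g (m (g (t) (t)) (g (t) (t))) (t)) (h (t) (p (f) (f)))))) (q (t)))  →  (p (p (q (t)) (q (g (m (g (t) (t)) (g (t) (t))) (h (t) (p (f) (f)))))) (q (t)))
2. (p (p (q (t)) (q (g (m (g (t) (t)) (g (t) (t))) (h (t) (p (f) (f)))))) (q (t)))  →  (p (p (q (t)) (q (g (m (t) (g (t) (t))) (h (t) (p (f) (f)))))) (q (t)))
3. (p (p (q (t)) (q (g (m (t) (g (t) (t))) (h (t) (p (f) (f)))))) (q (t)))  →  (p (p (q (t)) (q (g (m (t) (t)) (h (t) (p (f) (f)))))) (q (t)))
4. (p (p (q (t)) (q (g (m (t) (t)) (h (t) (p (f) (f)))))) (q (t)))  →  (p (p (q (t)) (q (g (m (t) (t)) (h (t) (f))))) (q (t)))


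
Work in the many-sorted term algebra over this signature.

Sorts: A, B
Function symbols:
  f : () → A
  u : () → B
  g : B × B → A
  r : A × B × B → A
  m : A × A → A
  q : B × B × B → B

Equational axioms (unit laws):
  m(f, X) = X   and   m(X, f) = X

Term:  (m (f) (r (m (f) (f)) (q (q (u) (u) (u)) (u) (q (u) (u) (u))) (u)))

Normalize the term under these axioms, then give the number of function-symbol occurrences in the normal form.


1. (m (f) (r (m (f) (f)) (q (q (u) (u) (u)) (u) (q (u) (u) (u))) (u)))  →  (r (m (f) (f)) (q (q (u) (u) (u)) (u) (q (u) (u) (u))) (u))
2. (r (m (f) (f)) (q (q (u) (u) (u)) (u) (q (u) (u) (u))) (u))  →  (r (f) (q (q (u) (u) (u)) (u) (q (u) (u) (u))) (u))
normal form: (r (f) (q (q (u) (u) (u)) (u) (q (u) (u) (u))) (u))

size = 13


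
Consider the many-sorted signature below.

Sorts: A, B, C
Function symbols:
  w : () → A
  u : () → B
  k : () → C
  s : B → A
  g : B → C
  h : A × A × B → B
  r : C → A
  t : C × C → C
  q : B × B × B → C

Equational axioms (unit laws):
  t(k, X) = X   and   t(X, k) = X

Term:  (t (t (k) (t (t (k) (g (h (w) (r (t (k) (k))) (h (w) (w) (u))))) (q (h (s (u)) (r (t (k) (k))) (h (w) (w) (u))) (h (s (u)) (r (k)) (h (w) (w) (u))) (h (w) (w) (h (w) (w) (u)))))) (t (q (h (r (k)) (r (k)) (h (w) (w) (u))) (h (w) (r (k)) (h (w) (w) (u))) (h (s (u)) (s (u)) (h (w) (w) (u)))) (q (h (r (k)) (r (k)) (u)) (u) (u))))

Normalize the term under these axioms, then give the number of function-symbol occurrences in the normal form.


1. (t (t (k) (t (t (k) (g (h (w) (r (t (k) (k))) (h (w) (w) (u))))) (q (h (s (u)) (r (t (k) (k))) (h (w) (w) (u))) (h (s (u)) (r (k)) (h (w) (w) (u))) (h (w) (w) (h (w) (w) (u)))))) (t (q (h (r (k)) (r (k)) (h (w) (w) (u))) (h (w) (r (k)) (h (w) (w) (u))) (h (s (u)) (s (u)) (h (w) (w) (u)))) (q (h (r (k)) (r (k)) (u)) (u) (u))))  →  (t (t (t (k) (g (h (w) (r (t (k) (k))) (h (w) (w) (u))))) (q (h (s (u)) (r (t (k) (k))) (h (w) (w) (u))) (h (s (u)) (r (k)) (h (w) (w) (u))) (h (w) (w) (h (w) (w) (u))))) (t (q (h (r (k)) (r (k)) (h (w) (w) (u))) (h (w) (r (k)) (h (w) (w) (u))) (h (s (u)) (s (u)) (h (w) (w) (u)))) (q (h (r (k)) (r (k)) (u)) (u) (u))))
2. (t (t (t (k) (g (h (w) (r (t (k) (k))) (h (w) (w) (u))))) (q (h (s (u)) (r (t (k) (k))) (h (w) (w) (u))) (h (s (u)) (r (k)) (h (w) (w) (u))) (h (w) (w) (h (w) (w) (u))))) (t (q (h (r (k)) (r (k)) (h (w) (w) (u))) (h (w) (r (k)) (h (w) (w) (u))) (h (s (u)) (s (u)) (h (w) (w) (u)))) (q (h (r (k)) (r (k)) (u)) (u) (u))))  →  (t (t (g (h (w) (r (t (k) (k))) (h (w) (w) (u)))) (q (h (s (u)) (r (t (k) (k))) (h (w) (w) (u))) (h (s (u)) (r (k)) (h (w) (w) (u))) (h (w) (w) (h (w) (w) (u))))) (t (q (h (r (k)) (r (k)) (h (w) (w) (u))) (h (w) (r (k)) (h (w) (w) (u))) (h (s (u)) (s (u)) (h (w) (w) (u)))) (q (h (r (k)) (r (k)) (u)) (u) (u))))
3. (t (t (g (h (w) (r (t (k) (k))) (h (w) (w) (u)))) (q (h (s (u)) (r (t (k) (k))) (h (w) (w) (u))) (h (s (u)) (r (k)) (h (w) (w) (u))) (h (w) (w) (h (w) (w) (u))))) (t (q (h (r (k)) (r (k)) (h (w) (w) (u))) (h (w) (r (k)) (h (w) (w) (u))) (h (s (u)) (s (u)) (h (w) (w) (u)))) (q (h (r (k)) (r (k)) (u)) (u) (u))))  →  (t (t (g (h (w) (r (k)) (h (w) (w) (u)))) (q (h (s (u)) (r (t (k) (k))) (h (w) (w) (u))) (h (s (u)) (r (k)) (h (w) (w) (u))) (h (w) (w) (h (w) (w) (u))))) (t (q (h (r (k)) (r (k)) (h (w) (w) (u))) (h (w) (r (k)) (h (w) (w) (u))) (h (s (u)) (s (u)) (h (w) (w) (u)))) (q (h (r (k)) (r (k)) (u)) (u) (u))))
4. (t (t (g (h (w) (r (k)) (h (w) (w) (u)))) (q (h (s (u)) (r (t (k) (k))) (h (w) (w) (u))) (h (s (u)) (r (k)) (h (w) (w) (u))) (h (w) (w) (h (w) (w) (u))))) (t (q (h (r (k)) (r (k)) (h (w) (w) (u))) (h (w) (r (k)) (h (w) (w) (u))) (h (s (u)) (s (u)) (h (w) (w) (u)))) (q (h (r (k)) (r (k)) (u)) (u) (u))))  →  (t (t (g (h (w) (r (k)) (h (w) (w) (u)))) (q (h (s (u)) (r (k)) (h (w) (w) (u))) (h (s (u)) (r (k)) (h (w) (w) (u))) (h (w) (w) (h (w) (w) (u))))) (t (q (h (r (k)) (r (k)) (h (w) (w) (u))) (h (w) (r (k)) (h (w) (w) (u))) (h (s (u)) (s (u)) (h (w) (w) (u)))) (q (h (r (k)) (r (k)) (u)) (u) (u))))
normal form: (t (t (g (h (w) (r (k)) (h (w) (w) (u)))) (q (h (s (u)) (r (k)) (h (w) (w) (u))) (h (s (u)) (r (k)) (h (w) (w) (u))) (h (w) (w) (h (w) (w) (u))))) (t (q (h (r (k)) (r (k)) (h (w) (w) (u))) (h (w) (r (k)) (h (w) (w) (u))) (h (s (u)) (s (u)) (h (w) (w) (u)))) (q (h (r (k)) (r (k)) (u)) (u) (u))))

size = 74


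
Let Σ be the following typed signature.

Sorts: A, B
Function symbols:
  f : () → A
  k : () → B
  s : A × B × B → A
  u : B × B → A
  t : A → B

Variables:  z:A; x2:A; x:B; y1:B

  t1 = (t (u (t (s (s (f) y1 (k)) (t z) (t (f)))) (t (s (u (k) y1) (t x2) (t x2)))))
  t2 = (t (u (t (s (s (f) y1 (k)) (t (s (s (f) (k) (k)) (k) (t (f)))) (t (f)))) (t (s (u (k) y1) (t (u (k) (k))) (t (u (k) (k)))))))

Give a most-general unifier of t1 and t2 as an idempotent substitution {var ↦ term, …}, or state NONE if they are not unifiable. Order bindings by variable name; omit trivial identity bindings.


{x2 ↦ (u (k) (k)), z ↦ (s (s (f) (k) (k)) (k) (t (f)))}


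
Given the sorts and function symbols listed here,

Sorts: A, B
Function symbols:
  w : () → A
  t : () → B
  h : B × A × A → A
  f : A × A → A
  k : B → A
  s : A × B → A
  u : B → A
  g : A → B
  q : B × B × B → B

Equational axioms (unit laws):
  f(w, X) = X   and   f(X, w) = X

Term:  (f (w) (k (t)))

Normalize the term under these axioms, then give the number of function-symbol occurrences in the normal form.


1. (f (w) (k (t)))  →  (k (t))
normal form: (k (t))

size = 2


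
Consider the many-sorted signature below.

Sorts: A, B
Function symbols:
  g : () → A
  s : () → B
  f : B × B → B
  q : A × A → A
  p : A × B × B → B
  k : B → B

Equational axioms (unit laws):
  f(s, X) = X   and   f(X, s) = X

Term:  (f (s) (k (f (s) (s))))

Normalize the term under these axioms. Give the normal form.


1. (f (s) (k (f (s) (s))))  →  (k (f (s) (s)))
2. (k (f (s) (s)))  →  (k (s))

normal form = (k (s))


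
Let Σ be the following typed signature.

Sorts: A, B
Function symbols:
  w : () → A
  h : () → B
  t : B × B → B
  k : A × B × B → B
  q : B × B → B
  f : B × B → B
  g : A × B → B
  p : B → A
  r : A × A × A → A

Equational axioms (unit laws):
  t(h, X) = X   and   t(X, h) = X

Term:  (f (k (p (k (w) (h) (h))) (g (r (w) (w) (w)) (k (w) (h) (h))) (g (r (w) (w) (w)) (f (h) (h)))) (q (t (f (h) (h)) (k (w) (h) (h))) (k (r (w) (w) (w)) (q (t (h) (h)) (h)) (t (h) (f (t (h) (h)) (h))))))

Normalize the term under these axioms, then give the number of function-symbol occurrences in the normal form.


size = 44

1. (f (k (p (k (w) (h) (h))) (g (r (w) (w) (w)) (k (w) (h) (h))) (g (r (w) (w) (w)) (f (h) (h)))) (q (t (f (h) (h)) (k (w) (h) (h))) (k (r (w) (w) (w)) (q (t (h) (h)) (h)) (t (h) (f (t (h) (h)) (h))))))  →  (f (k (p (k (w) (h) (h))) (g (r (w) (w) (w)) (k (w) (h) (h))) (g (r (w) (w) (w)) (f (h) (h)))) (q (t (f (h) (h)) (k (w) (h) (h))) (k (r (w) (w) (w)) (q (h) (h)) (t (h) (f (t (h) (h)) (h))))))
2. (f (k (p (k (w) (h) (h))) (g (r (w) (w) (w)) (k (w) (h) (h))) (g (r (w) (w) (w)) (f (h) (h)))) (q (t (f (h) (h)) (k (w) (h) (h))) (k (r (w) (w) (w)) (q (h) (h)) (t (h) (f (t (h) (h)) (h))))))  →  (f (k (p (k (w) (h) (h))) (g (r (w) (w) (w)) (k (w) (h) (h))) (g (r (w) (w) (w)) (f (h) (h)))) (q (t (f (h) (h)) (k (w) (h) (h))) (k (r (w) (w) (w)) (q (h) (h)) (f (t (h) (h)) (h)))))
3. (f (k (p (k (w) (h) (h))) (g (r (w) (w) (w)) (k (w) (h) (h))) (g (r (w) (w) (w)) (f (h) (h)))) (q (t (f (h) (h)) (k (w) (h) (h))) (k (r (w) (w) (w)) (q (h) (h)) (f (t (h) (h)) (h)))))  →  (f (k (p (k (w) (h) (h))) (g (r (w) (w) (w)) (k (w) (h) (h))) (g (r (w) (w) (w)) (f (h) (h)))) (q (t (f (h) (h)) (k (w) (h) (h))) (k (r (w) (w) (w)) (q (h) (h)) (f (h) (h)))))
normal form: (f (k (p (k (w) (h) (h))) (g (r (w) (w) (w)) (k (w) (h) (h))) (g (r (w) (w) (w)) (f (h) (h)))) (q (t (f (h) (h)) (k (w) (h) (h))) (k (r (w) (w) (w)) (q (h) (h)) (f (h) (h)))))


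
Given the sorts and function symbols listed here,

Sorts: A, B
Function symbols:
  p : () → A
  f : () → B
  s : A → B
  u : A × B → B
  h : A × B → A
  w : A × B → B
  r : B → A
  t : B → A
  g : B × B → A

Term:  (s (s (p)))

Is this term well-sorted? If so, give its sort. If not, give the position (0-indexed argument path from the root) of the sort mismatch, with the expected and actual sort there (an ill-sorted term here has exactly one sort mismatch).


ill-sorted at position [0]: expected A, got B

    (p) : A
  (s (p)) : B
(s (s (p))) : ✗ arg 0 at [0] has sort B, expected A


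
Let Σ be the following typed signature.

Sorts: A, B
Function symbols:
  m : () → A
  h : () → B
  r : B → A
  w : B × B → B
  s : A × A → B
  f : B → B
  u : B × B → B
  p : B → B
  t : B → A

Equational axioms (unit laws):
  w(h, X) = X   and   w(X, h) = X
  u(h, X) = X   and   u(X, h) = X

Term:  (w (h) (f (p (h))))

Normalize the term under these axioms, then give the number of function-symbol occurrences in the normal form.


size = 3

1. (w (h) (f (p (h))))  →  (f (p (h)))
normal form: (f (p (h)))


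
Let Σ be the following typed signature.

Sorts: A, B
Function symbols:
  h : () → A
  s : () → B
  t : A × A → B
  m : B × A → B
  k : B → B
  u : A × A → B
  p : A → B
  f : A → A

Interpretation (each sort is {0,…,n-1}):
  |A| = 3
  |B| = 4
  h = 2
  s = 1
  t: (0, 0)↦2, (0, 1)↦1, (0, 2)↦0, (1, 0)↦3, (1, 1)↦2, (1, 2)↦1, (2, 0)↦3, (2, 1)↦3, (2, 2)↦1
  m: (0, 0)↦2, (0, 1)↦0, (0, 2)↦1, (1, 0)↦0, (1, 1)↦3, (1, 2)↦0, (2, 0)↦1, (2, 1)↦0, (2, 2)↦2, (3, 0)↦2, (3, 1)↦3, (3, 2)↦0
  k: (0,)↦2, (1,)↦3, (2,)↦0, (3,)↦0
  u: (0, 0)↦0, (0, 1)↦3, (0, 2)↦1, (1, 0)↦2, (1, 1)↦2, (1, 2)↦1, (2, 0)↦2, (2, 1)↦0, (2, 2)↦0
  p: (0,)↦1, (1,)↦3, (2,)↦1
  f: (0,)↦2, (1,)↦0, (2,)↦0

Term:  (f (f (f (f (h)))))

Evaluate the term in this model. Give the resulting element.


value = 2

  h = 2
  (f (h)) = f(2,) = 0
  (f (f (h))) = f(0,) = 2
  (f (f (f (h)))) = f(2,) = 0
  (f (f (f (f (h))))) = f(0,) = 2


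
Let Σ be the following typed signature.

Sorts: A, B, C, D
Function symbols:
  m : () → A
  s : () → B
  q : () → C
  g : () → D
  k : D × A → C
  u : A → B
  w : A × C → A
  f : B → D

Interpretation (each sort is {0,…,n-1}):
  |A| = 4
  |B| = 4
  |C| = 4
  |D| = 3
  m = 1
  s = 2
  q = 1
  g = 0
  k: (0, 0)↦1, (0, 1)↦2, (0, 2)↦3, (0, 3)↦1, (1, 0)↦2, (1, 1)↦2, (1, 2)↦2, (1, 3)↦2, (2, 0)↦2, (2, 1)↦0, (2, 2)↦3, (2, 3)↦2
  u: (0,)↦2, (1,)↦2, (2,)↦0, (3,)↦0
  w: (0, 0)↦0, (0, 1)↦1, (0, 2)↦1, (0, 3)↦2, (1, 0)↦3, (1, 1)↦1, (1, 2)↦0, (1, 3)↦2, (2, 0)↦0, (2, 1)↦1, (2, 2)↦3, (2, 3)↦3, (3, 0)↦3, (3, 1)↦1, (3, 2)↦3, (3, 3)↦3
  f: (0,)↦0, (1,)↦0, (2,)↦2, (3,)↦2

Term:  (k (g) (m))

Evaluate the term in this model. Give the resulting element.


value = 2

  g = 0
  m = 1
  (k (g) (m)) = k(0, 1) = 2


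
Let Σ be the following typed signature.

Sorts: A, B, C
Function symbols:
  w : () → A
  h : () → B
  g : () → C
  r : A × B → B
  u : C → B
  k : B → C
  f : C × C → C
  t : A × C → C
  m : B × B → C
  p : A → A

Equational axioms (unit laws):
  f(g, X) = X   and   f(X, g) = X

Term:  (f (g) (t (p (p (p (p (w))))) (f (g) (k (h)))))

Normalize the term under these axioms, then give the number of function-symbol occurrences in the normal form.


1. (f (g) (t (p (p (p (p (w))))) (f (g) (k (h)))))  →  (t (p (p (p (p (w))))) (f (g) (k (h))))
2. (t (p (p (p (p (w))))) (f (g) (k (h))))  →  (t (p (p (p (p (w))))) (k (h)))
normal form: (t (p (p (p (p (w))))) (k (h)))

size = 8


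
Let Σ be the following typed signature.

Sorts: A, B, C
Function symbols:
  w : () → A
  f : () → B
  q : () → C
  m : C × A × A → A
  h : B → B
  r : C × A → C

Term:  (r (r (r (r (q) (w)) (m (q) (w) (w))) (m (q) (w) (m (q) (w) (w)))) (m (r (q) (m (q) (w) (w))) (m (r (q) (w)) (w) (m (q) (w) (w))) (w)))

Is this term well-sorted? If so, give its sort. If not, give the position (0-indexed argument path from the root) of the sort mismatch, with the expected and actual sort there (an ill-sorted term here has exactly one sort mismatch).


well-sorted; sort = C

        (q) : C
        (w) : A
      (r (q) (w)) : C
        (q) : C
        (w) : A
        (w) : A
      (m (q) (w) (w)) : A
    (r (r (q) (w)) (m (q) (w) (w))) : C
      (q) : C
      (w) : A
        (q) : C
        (w) : A
        (w) : A
      (m (q) (w) (w)) : A
    (m (q) (w) (m (q) (w) (w))) : A
  (r (r (r (q) (w)) (m (q) (w) (w))) (m (q) (w) (m (q) (w) (w)))) : C
      (q) : C
        (q) : C
        (w) : A
        (w) : A
      (m (q) (w) (w)) : A
    (r (q) (m (q) (w) (w))) : C
        (q) : C
        (w) : A
      (r (q) (w)) : C
      (w) : A
        (q) : C
        (w) : A
        (w) : A
      (m (q) (w) (w)) : A
    (m (r (q) (w)) (w) (m (q) (w) (w))) : A
    (w) : A
  (m (r (q) (m (q) (w) (w))) (m (r (q) (w)) (w) (m (q) (w) (w))) (w)) : A
(r (r (r (r (q) (w)) (m (q) (w) (w))) (m (q) (w) (m (q) (w) (w)))) (m (r (q) (m (q) (w) (w))) (m (r (q) (w)) (w) (m (q) (w) (w))) (w))) : C


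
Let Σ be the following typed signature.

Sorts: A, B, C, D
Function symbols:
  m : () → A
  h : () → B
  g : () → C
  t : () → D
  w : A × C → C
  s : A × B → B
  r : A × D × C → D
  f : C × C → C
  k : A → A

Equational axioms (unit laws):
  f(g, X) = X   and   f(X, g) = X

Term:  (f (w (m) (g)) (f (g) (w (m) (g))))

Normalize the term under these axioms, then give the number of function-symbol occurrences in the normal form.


size = 7

1. (f (w (m) (g)) (f (g) (w (m) (g))))  →  (f (w (m) (g)) (w (m) (g)))
normal form: (f (w (m) (g)) (w (m) (g)))


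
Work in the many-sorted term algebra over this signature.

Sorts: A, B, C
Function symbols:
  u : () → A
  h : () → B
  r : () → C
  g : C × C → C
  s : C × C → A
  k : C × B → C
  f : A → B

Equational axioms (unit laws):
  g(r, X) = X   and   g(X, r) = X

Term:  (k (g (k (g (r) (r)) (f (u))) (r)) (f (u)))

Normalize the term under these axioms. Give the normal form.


normal form = (k (k (r) (f (u))) (f (u)))

1. (k (g (k (g (r) (r)) (f (u))) (r)) (f (u)))  →  (k (k (g (r) (r)) (f (u))) (f (u)))
2. (k (k (g (r) (r)) (f (u))) (f (u)))  →  (k (k (r) (f (u))) (f (u)))


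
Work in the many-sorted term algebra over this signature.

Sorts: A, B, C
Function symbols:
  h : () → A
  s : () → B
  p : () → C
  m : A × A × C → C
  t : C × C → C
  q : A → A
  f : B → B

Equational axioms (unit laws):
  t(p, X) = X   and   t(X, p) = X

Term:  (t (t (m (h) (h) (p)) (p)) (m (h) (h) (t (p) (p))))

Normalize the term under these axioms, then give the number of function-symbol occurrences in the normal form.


size = 9

1. (t (t (m (h) (h) (p)) (p)) (m (h) (h) (t (p) (p))))  →  (t (m (h) (h) (p)) (m (h) (h) (t (p) (p))))
2. (t (m (h) (h) (p)) (m (h) (h) (t (p) (p))))  →  (t (m (h) (h) (p)) (m (h) (h) (p)))
normal form: (t (m (h) (h) (p)) (m (h) (h) (p)))


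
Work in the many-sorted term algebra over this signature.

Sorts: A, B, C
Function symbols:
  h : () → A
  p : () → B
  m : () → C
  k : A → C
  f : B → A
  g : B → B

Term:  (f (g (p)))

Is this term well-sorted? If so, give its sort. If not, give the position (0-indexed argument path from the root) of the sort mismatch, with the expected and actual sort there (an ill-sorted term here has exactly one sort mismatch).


    (p) : B
  (g (p)) : B
(f (g (p))) : A

well-sorted; sort = A


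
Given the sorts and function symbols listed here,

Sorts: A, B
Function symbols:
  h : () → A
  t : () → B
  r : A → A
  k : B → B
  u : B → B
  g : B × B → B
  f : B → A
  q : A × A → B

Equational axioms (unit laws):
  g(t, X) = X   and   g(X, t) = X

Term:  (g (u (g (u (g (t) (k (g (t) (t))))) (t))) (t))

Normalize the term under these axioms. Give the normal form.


1. (g (u (g (u (g (t) (k (g (t) (t))))) (t))) (t))  →  (u (g (u (g (t) (k (g (t) (t))))) (t)))
2. (u (g (u (g (t) (k (g (t) (t))))) (t)))  →  (u (u (g (t) (k (g (t) (t))))))
3. (u (u (g (t) (k (g (t) (t))))))  →  (u (u (k (g (t) (t)))))
4. (u (u (k (g (t) (t)))))  →  (u (u (k (t))))

normal form = (u (u (k (t))))


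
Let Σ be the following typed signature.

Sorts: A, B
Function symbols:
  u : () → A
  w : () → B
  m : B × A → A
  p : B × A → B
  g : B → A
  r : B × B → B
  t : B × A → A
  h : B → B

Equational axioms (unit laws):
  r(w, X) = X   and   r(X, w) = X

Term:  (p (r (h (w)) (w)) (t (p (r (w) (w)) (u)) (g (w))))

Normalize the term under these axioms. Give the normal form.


normal form = (p (h (w)) (t (p (w) (u)) (g (w))))

1. (p (r (h (w)) (w)) (t (p (r (w) (w)) (u)) (g (w))))  →  (p (h (w)) (t (p (r (w) (w)) (u)) (g (w))))
2. (p (h (w)) (t (p (r (w) (w)) (u)) (g (w))))  →  (p (h (w)) (t (p (w) (u)) (g (w))))


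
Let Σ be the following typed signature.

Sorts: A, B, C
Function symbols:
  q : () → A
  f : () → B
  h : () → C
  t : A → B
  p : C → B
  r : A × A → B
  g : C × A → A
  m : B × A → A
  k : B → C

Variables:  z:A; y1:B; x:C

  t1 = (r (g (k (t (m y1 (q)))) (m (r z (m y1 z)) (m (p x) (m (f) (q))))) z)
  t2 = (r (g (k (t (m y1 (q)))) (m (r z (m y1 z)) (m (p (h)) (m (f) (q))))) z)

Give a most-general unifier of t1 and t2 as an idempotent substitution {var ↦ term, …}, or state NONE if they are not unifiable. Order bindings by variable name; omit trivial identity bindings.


{x ↦ (h)}


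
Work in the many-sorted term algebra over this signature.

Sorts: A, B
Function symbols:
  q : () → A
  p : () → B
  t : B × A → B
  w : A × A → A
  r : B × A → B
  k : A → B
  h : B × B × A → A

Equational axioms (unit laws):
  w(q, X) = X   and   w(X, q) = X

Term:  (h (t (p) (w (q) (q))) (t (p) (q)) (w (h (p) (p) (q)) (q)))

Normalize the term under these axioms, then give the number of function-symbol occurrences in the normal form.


1. (h (t (p) (w (q) (q))) (t (p) (q)) (w (h (p) (p) (q)) (q)))  →  (h (t (p) (q)) (t (p) (q)) (w (h (p) (p) (q)) (q)))
2. (h (t (p) (q)) (t (p) (q)) (w (h (p) (p) (q)) (q)))  →  (h (t (p) (q)) (t (p) (q)) (h (p) (p) (q)))
normal form: (h (t (p) (q)) (t (p) (q)) (h (p) (p) (q)))

size = 11


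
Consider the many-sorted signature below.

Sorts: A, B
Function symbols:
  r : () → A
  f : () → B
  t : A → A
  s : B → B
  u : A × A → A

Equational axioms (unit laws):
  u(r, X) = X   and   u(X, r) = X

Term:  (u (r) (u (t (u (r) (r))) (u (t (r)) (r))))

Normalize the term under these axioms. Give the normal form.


normal form = (u (t (r)) (t (r)))

1. (u (r) (u (t (u (r) (r))) (u (t (r)) (r))))  →  (u (t (u (r) (r))) (u (t (r)) (r)))
2. (u (t (u (r) (r))) (u (t (r)) (r)))  →  (u (t (r)) (u (t (r)) (r)))
3. (u (t (r)) (u (t (r)) (r)))  →  (u (t (r)) (t (r)))


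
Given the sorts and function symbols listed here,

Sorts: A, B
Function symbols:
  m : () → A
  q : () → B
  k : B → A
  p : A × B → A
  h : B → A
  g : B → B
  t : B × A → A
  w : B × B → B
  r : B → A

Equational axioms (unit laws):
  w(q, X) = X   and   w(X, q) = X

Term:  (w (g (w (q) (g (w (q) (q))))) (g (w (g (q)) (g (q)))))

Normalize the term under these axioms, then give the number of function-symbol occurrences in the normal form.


1. (w (g (w (q) (g (w (q) (q))))) (g (w (g (q)) (g (q)))))  →  (w (g (g (w (q) (q)))) (g (w (g (q)) (g (q)))))
2. (w (g (g (w (q) (q)))) (g (w (g (q)) (g (q)))))  →  (w (g (g (q))) (g (w (g (q)) (g (q)))))
normal form: (w (g (g (q))) (g (w (g (q)) (g (q)))))

size = 10


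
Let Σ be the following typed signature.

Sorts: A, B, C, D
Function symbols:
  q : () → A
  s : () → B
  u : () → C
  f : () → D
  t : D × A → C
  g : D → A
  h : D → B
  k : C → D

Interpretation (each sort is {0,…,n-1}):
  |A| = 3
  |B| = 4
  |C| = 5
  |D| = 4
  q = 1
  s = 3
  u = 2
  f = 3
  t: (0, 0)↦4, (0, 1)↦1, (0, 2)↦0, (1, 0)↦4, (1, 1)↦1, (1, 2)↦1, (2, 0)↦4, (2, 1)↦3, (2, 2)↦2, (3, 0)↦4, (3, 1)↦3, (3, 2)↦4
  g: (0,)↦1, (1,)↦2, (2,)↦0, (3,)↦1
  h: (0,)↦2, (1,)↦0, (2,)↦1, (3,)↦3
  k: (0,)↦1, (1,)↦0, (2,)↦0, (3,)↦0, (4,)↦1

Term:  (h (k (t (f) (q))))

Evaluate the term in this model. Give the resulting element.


  f = 3
  q = 1
  (t (f) (q)) = t(3, 1) = 3
  (k (t (f) (q))) = k(3,) = 0
  (h (k (t (f) (q)))) = h(0,) = 2

value = 2


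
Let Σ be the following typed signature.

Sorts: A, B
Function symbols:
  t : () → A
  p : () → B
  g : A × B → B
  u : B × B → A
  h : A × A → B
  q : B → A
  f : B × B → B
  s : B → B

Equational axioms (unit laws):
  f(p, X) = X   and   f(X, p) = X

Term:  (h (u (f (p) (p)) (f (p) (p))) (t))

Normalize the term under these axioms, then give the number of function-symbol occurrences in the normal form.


size = 5

1. (h (u (f (p) (p)) (f (p) (p))) (t))  →  (h (u (p) (f (p) (p))) (t))
2. (h (u (p) (f (p) (p))) (t))  →  (h (u (p) (p)) (t))
normal form: (h (u (p) (p)) (t))


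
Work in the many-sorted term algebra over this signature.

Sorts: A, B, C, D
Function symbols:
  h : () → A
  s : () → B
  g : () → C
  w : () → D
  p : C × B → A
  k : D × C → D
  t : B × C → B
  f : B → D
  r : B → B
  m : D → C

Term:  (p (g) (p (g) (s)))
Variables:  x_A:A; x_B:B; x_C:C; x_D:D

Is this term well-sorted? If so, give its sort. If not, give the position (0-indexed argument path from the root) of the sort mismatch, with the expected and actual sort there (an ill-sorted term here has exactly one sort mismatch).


  (g) : C
    (g) : C
    (s) : B
  (p (g) (s)) : A
(p (g) (p (g) (s))) : ✗ arg 1 at [1] has sort A, expected B

ill-sorted at position [1]: expected B, got A


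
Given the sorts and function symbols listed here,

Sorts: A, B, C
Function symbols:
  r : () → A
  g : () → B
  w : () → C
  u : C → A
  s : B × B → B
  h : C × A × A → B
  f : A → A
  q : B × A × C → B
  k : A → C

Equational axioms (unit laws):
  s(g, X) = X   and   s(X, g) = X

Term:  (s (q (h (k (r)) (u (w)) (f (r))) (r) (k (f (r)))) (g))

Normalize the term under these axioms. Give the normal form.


normal form = (q (h (k (r)) (u (w)) (f (r))) (r) (k (f (r))))

1. (s (q (h (k (r)) (u (w)) (f (r))) (r) (k (f (r)))) (g))  →  (q (h (k (r)) (u (w)) (f (r))) (r) (k (f (r))))


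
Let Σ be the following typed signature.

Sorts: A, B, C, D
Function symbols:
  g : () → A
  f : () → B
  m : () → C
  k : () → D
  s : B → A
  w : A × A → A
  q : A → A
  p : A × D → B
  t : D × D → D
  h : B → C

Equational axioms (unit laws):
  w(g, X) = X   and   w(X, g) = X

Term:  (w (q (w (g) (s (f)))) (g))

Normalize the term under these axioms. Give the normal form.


1. (w (q (w (g) (s (f)))) (g))  →  (q (w (g) (s (f))))
2. (q (w (g) (s (f))))  →  (q (s (f)))

normal form = (q (s (f)))


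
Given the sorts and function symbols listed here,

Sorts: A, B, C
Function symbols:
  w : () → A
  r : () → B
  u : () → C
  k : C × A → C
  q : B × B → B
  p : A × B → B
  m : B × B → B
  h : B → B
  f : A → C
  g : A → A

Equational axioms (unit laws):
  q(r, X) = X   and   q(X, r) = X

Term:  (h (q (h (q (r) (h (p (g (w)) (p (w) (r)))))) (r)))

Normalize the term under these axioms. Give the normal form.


normal form = (h (h (h (p (g (w)) (p (w) (r))))))

1. (h (q (h (q (r) (h (p (g (w)) (p (w) (r)))))) (r)))  →  (h (h (q (r) (h (p (g (w)) (p (w) (r)))))))
2. (h (h (q (r) (h (p (g (w)) (p (w) (r)))))))  →  (h (h (h (p (g (w)) (p (w) (r))))))


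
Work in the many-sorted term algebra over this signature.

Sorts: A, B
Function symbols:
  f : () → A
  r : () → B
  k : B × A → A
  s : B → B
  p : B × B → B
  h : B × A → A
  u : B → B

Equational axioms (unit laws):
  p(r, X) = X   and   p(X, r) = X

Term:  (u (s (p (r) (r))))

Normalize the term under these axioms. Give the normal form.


1. (u (s (p (r) (r))))  →  (u (s (r)))

normal form = (u (s (r)))


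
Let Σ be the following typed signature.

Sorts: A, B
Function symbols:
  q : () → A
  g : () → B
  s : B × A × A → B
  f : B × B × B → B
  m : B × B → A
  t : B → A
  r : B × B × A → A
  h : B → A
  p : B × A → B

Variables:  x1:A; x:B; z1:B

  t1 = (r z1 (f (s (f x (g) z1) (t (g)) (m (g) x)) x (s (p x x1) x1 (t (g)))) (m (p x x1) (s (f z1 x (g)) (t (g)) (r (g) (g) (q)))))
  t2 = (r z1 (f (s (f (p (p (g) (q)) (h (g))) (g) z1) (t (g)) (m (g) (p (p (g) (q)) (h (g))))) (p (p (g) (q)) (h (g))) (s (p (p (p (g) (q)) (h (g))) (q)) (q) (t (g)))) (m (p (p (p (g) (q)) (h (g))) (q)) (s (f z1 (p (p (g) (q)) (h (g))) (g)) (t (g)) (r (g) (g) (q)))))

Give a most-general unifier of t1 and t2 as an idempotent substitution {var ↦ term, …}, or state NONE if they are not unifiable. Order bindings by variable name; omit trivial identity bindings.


{x ↦ (p (p (g) (q)) (h (g))), x1 ↦ (q)}


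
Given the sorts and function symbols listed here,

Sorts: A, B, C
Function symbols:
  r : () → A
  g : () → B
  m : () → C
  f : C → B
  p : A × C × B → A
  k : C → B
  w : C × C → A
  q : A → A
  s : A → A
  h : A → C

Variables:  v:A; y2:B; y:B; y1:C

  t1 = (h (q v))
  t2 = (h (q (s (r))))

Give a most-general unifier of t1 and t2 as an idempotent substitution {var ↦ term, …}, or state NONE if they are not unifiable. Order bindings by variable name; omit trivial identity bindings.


{v ↦ (s (r))}


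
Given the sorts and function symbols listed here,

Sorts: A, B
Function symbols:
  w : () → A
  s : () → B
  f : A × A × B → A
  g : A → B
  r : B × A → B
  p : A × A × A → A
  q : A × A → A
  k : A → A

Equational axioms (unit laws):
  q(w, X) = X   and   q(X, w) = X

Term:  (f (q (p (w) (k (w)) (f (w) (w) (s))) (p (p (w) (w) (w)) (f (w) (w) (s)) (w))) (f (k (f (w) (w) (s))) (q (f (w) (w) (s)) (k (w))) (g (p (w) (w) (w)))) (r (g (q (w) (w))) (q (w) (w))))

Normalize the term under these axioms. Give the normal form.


1. (f (q (p (w) (k (w)) (f (w) (w) (s))) (p (p (w) (w) (w)) (f (w) (w) (s)) (w))) (f (k (f (w) (w) (s))) (q (f (w) (w) (s)) (k (w))) (g (p (w) (w) (w)))) (r (g (q (w) (w))) (q (w) (w))))  →  (f (q (p (w) (k (w)) (f (w) (w) (s))) (p (p (w) (w) (w)) (f (w) (w) (s)) (w))) (f (k (f (w) (w) (s))) (q (f (w) (w) (s)) (k (w))) (g (p (w) (w) (w)))) (r (g (w)) (q (w) (w))))
2. (f (q (p (w) (k (w)) (f (w) (w) (s))) (p (p (w) (w) (w)) (f (w) (w) (s)) (w))) (f (k (f (w) (w) (s))) (q (f (w) (w) (s)) (k (w))) (g (p (w) (w) (w)))) (r (g (w)) (q (w) (w))))  →  (f (q (p (w) (k (w)) (f (w) (w) (s))) (p (p (w) (w) (w)) (f (w) (w) (s)) (w))) (f (k (f (w) (w) (s))) (q (f (w) (w) (s)) (k (w))) (g (p (w) (w) (w)))) (r (g (w)) (w)))

normal form = (f (q (p (w) (k (w)) (f (w) (w) (s))) (p (p (w) (w) (w)) (f (w) (w) (s)) (w))) (f (k (f (w) (w) (s))) (q (f (w) (w) (s)) (k (w))) (g (p (w) (w) (w)))) (r (g (w)) (w)))


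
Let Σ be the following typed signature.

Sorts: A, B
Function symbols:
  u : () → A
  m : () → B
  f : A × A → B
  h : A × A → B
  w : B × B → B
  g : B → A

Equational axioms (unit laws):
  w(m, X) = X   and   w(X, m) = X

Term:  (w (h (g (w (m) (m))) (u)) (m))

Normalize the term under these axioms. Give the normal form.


1. (w (h (g (w (m) (m))) (u)) (m))  →  (h (g (w (m) (m))) (u))
2. (h (g (w (m) (m))) (u))  →  (h (g (m)) (u))

normal form = (h (g (m)) (u))


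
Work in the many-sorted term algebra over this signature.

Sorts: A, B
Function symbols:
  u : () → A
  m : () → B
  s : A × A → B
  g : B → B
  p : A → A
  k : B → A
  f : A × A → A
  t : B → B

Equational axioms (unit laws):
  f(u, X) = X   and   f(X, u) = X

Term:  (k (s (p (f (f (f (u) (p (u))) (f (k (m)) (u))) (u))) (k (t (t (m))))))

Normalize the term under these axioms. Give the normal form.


normal form = (k (s (p (f (p (u)) (k (m)))) (k (t (t (m))))))

1. (k (s (p (f (f (f (u) (p (u))) (f (k (m)) (u))) (u))) (k (t (t (m))))))  →  (k (s (p (f (f (u) (p (u))) (f (k (m)) (u)))) (k (t (t (m))))))
2. (k (s (p (f (f (u) (p (u))) (f (k (m)) (u)))) (k (t (t (m))))))  →  (k (s (p (f (p (u)) (f (k (m)) (u)))) (k (t (t (m))))))
3. (k (s (p (f (p (u)) (f (k (m)) (u)))) (k (t (t (m))))))  →  (k (s (p (f (p (u)) (k (m)))) (k (t (t (m))))))


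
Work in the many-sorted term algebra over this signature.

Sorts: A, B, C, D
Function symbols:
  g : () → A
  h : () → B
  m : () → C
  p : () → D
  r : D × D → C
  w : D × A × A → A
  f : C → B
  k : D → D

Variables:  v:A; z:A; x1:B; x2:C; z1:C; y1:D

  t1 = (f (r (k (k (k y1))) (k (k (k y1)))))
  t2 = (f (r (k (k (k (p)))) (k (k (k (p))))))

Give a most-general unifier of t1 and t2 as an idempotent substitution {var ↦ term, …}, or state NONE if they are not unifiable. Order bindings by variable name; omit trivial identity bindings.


{y1 ↦ (p)}


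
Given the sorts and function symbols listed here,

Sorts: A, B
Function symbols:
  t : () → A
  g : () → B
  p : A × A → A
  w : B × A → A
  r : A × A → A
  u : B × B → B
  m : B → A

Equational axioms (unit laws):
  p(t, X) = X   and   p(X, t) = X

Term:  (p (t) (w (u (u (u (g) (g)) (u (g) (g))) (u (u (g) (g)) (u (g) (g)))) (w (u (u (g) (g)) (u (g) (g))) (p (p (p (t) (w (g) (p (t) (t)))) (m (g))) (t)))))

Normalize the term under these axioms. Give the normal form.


normal form = (w (u (u (u (g) (g)) (u (g) (g))) (u (u (g) (g)) (u (g) (g)))) (w (u (u (g) (g)) (u (g) (g))) (p (w (g) (t)) (m (g)))))

1. (p (t) (w (u (u (u (g) (g)) (u (g) (g))) (u (u (g) (g)) (u (g) (g)))) (w (u (u (g) (g)) (u (g) (g))) (p (p (p (t) (w (g) (p (t) (t)))) (m (g))) (t)))))  →  (w (u (u (u (g) (g)) (u (g) (g))) (u (u (g) (g)) (u (g) (g)))) (w (u (u (g) (g)) (u (g) (g))) (p (p (p (t) (w (g) (p (t) (t)))) (m (g))) (t))))
2. (w (u (u (u (g) (g)) (u (g) (g))) (u (u (g) (g)) (u (g) (g)))) (w (u (u (g) (g)) (u (g) (g))) (p (p (p (t) (w (g) (p (t) (t)))) (m (g))) (t))))  →  (w (u (u (u (g) (g)) (u (g) (g))) (u (u (g) (g)) (u (g) (g)))) (w (u (u (g) (g)) (u (g) (g))) (p (p (t) (w (g) (p (t) (t)))) (m (g)))))
3. (w (u (u (u (g) (g)) (u (g) (g))) (u (u (g) (g)) (u (g) (g)))) (w (u (u (g) (g)) (u (g) (g))) (p (p (t) (w (g) (p (t) (t)))) (m (g)))))  →  (w (u (u (u (g) (g)) (u (g) (g))) (u (u (g) (g)) (u (g) (g)))) (w (u (u (g) (g)) (u (g) (g))) (p (w (g) (p (t) (t))) (m (g)))))
4. (w (u (u (u (g) (g)) (u (g) (g))) (u (u (g) (g)) (u (g) (g)))) (w (u (u (g) (g)) (u (g) (g))) (p (w (g) (p (t) (t))) (m (g)))))  →  (w (u (u (u (g) (g)) (u (g) (g))) (u (u (g) (g)) (u (g) (g)))) (w (u (u (g) (g)) (u (g) (g))) (p (w (g) (t)) (m (g)))))


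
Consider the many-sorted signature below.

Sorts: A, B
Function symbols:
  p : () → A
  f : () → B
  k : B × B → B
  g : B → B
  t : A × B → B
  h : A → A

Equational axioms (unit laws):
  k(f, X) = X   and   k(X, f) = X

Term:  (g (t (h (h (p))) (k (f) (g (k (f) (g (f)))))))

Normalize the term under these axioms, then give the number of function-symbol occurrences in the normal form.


1. (g (t (h (h (p))) (k (f) (g (k (f) (g (f)))))))  →  (g (t (h (h (p))) (g (k (f) (g (f))))))
2. (g (t (h (h (p))) (g (k (f) (g (f))))))  →  (g (t (h (h (p))) (g (g (f)))))
normal form: (g (t (h (h (p))) (g (g (f)))))

size = 8


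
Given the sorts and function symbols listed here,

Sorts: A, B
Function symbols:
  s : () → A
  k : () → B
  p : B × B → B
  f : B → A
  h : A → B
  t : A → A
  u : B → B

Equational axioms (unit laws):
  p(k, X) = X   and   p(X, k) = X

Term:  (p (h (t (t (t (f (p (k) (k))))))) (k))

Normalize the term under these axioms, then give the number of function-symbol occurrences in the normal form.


1. (p (h (t (t (t (f (p (k) (k))))))) (k))  →  (h (t (t (t (f (p (k) (k)))))))
2. (h (t (t (t (f (p (k) (k)))))))  →  (h (t (t (t (f (k))))))
normal form: (h (t (t (t (f (k))))))

size = 6


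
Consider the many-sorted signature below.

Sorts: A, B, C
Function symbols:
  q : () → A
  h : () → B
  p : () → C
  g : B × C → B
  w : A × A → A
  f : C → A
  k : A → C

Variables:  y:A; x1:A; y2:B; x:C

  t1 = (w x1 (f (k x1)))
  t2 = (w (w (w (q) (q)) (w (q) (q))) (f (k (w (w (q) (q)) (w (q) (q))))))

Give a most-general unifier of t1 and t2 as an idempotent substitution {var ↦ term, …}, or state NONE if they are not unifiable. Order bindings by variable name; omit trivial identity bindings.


{x1 ↦ (w (w (q) (q)) (w (q) (q)))}


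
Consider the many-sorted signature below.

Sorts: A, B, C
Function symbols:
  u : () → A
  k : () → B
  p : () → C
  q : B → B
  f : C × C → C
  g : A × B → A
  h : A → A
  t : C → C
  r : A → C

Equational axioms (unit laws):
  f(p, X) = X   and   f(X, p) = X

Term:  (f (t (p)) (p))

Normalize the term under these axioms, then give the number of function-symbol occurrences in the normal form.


1. (f (t (p)) (p))  →  (t (p))
normal form: (t (p))

size = 2


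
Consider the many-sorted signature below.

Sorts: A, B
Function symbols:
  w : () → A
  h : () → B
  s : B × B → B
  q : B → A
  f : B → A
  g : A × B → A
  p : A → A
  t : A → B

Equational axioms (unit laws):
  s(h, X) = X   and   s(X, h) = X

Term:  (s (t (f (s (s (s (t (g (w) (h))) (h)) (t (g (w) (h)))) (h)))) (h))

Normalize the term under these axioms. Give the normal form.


normal form = (t (f (s (t (g (w) (h))) (t (g (w) (h))))))

1. (s (t (f (s (s (s (t (g (w) (h))) (h)) (t (g (w) (h)))) (h)))) (h))  →  (t (f (s (s (s (t (g (w) (h))) (h)) (t (g (w) (h)))) (h))))
2. (t (f (s (s (s (t (g (w) (h))) (h)) (t (g (w) (h)))) (h))))  →  (t (f (s (s (t (g (w) (h))) (h)) (t (g (w) (h))))))
3. (t (f (s (s (t (g (w) (h))) (h)) (t (g (w) (h))))))  →  (t (f (s (t (g (w) (h))) (t (g (w) (h))))))


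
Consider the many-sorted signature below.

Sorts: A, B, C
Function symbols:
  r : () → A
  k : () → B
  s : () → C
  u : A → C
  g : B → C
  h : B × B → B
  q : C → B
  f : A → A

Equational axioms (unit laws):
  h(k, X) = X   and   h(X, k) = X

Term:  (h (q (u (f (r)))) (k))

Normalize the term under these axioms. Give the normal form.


1. (h (q (u (f (r)))) (k))  →  (q (u (f (r))))

normal form = (q (u (f (r))))


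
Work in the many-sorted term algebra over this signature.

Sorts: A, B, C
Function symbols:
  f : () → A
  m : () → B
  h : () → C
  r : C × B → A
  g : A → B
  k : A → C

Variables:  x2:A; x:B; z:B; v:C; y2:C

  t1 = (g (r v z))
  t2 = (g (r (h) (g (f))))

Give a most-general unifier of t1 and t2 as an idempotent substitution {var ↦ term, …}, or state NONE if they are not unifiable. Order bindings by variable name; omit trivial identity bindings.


{v ↦ (h), z ↦ (g (f))}


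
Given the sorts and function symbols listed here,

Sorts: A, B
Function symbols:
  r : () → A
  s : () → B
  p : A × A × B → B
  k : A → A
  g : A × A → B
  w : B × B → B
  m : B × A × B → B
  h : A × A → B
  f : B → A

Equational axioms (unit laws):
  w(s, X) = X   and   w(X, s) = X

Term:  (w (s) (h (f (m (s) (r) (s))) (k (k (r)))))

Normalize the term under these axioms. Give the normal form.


1. (w (s) (h (f (m (s) (r) (s))) (k (k (r)))))  →  (h (f (m (s) (r) (s))) (k (k (r))))

normal form = (h (f (m (s) (r) (s))) (k (k (r))))


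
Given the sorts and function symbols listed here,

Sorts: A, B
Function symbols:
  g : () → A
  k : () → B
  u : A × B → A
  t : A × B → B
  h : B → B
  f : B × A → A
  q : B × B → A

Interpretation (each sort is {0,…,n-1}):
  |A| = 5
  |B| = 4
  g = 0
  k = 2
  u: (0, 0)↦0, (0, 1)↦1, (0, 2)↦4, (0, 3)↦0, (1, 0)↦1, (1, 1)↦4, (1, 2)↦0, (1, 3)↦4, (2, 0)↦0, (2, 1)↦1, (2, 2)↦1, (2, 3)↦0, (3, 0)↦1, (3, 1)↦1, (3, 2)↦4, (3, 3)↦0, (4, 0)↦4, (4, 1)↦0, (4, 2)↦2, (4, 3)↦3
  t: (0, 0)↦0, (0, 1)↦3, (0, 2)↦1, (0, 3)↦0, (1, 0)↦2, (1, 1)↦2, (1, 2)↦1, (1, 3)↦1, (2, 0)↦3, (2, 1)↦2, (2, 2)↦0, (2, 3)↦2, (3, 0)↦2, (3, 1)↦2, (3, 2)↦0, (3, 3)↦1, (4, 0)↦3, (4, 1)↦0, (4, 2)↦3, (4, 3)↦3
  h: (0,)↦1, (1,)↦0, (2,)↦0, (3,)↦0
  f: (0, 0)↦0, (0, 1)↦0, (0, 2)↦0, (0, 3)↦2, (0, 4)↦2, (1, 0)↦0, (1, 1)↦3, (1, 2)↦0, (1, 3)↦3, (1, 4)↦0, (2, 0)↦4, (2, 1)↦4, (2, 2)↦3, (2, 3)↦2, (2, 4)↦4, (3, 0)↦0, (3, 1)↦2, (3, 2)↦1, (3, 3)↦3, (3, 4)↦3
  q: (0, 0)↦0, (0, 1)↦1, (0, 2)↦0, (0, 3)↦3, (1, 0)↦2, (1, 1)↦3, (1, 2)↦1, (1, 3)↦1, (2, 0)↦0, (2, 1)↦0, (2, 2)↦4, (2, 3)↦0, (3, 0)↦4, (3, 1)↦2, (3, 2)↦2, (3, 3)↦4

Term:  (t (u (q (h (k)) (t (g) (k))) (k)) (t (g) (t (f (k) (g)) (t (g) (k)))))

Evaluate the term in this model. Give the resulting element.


  k = 2
  (h (k)) = h(2,) = 0
  g = 0
  k = 2
  (t (g) (k)) = t(0, 2) = 1
  (q (h (k)) (t (g) (k))) = q(0, 1) = 1
  k = 2
  (u (q (h (k)) (t (g) (k))) (k)) = u(1, 2) = 0
  g = 0
  k = 2
  g = 0
  (f (k) (g)) = f(2, 0) = 4
  g = 0
  k = 2
  (t (g) (k)) = t(0, 2) = 1
  (t (f (k) (g)) (t (g) (k))) = t(4, 1) = 0
  (t (g) (t (f (k) (g)) (t (g) (k)))) = t(0, 0) = 0
  (t (u (q (h (k)) (t (g) (k))) (k)) (t (g) (t (f (k) (g)) (t (g) (k))))) = t(0, 0) = 0

value = 0


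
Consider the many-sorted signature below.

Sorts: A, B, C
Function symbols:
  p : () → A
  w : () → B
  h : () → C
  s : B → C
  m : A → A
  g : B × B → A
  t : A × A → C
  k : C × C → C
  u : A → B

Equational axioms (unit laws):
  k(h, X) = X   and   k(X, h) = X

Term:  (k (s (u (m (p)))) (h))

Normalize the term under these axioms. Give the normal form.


1. (k (s (u (m (p)))) (h))  →  (s (u (m (p))))

normal form = (s (u (m (p))))
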